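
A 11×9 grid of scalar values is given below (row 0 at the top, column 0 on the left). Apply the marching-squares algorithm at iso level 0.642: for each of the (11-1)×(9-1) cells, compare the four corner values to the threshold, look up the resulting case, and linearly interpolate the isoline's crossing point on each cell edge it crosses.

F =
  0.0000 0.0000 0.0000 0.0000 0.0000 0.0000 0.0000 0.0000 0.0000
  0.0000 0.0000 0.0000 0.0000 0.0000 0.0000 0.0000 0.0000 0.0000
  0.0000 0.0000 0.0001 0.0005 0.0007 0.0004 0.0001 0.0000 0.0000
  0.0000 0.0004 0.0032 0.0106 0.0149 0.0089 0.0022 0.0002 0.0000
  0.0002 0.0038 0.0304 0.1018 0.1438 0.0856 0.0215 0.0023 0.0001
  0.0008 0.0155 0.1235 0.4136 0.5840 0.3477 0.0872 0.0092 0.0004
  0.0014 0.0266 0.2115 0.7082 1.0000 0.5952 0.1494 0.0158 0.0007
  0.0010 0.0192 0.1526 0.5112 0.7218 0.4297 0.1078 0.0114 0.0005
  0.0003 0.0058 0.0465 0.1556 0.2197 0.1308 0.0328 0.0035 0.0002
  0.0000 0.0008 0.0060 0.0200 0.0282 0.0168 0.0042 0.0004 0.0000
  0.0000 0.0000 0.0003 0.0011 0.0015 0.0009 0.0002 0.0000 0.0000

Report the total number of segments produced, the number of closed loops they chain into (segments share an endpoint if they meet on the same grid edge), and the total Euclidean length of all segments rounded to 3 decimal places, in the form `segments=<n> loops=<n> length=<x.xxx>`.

segments=8 loops=1 length=5.850

cell (5,2): code 0100 → (5.775,3.000)–(6.000,2.867)
cell (5,3): code 1100 → (5.139,4.000)–(5.775,3.000)
cell (5,4): code 1000 → (6.000,4.884)–(5.139,4.000)
cell (6,2): code 0010 → (6.000,2.867)–(6.336,3.000)
cell (6,3): code 0111 → (6.336,3.000)–(7.000,3.621)
cell (6,4): code 1001 → (7.000,4.273)–(6.000,4.884)
cell (7,3): code 0010 → (7.000,3.621)–(7.159,4.000)
cell (7,4): code 0001 → (7.159,4.000)–(7.000,4.273)
total: 8 segments, chained into 1 closed loop(s), length Σ = 5.849919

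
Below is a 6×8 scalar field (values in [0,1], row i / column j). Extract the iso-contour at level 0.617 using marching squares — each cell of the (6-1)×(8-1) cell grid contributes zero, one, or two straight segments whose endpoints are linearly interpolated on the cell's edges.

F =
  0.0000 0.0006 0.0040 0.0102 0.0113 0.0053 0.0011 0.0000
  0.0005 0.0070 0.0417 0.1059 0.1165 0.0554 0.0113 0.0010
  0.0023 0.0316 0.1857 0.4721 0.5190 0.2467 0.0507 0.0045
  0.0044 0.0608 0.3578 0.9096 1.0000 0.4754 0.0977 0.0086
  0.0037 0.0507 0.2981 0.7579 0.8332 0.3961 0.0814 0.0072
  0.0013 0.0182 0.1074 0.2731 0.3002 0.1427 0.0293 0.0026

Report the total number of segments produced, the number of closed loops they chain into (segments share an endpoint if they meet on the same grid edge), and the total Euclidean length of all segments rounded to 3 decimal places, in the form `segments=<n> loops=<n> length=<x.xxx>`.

segments=8 loops=1 length=7.063

cell (2,2): code 0100 → (2.331,3.000)–(3.000,2.470)
cell (2,3): code 1100 → (2.204,4.000)–(2.331,3.000)
cell (2,4): code 1000 → (3.000,4.730)–(2.204,4.000)
cell (3,2): code 0110 → (3.000,2.470)–(4.000,2.694)
cell (3,4): code 1001 → (4.000,4.495)–(3.000,4.730)
cell (4,2): code 0010 → (4.000,2.694)–(4.291,3.000)
cell (4,3): code 0011 → (4.291,3.000)–(4.406,4.000)
cell (4,4): code 0001 → (4.406,4.000)–(4.000,4.495)
total: 8 segments, chained into 1 closed loop(s), length Σ = 7.062593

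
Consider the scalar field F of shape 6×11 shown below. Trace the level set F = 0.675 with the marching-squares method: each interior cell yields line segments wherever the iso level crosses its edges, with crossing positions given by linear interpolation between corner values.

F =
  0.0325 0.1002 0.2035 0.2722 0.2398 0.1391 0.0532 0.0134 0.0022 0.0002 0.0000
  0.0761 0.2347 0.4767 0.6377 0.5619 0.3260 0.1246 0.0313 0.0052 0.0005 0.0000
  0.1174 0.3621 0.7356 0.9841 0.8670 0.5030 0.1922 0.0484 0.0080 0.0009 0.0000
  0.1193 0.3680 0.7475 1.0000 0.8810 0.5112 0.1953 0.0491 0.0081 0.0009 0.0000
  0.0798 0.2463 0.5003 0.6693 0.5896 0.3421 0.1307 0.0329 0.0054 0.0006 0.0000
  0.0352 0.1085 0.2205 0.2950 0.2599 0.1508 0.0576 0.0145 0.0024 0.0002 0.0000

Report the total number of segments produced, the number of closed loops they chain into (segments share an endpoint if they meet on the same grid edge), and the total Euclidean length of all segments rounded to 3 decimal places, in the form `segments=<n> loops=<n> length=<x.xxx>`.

segments=10 loops=1 length=8.840

cell (1,1): code 0100 → (1.766,2.000)–(2.000,1.838)
cell (1,2): code 1100 → (1.108,3.000)–(1.766,2.000)
cell (1,3): code 1100 → (1.371,4.000)–(1.108,3.000)
cell (1,4): code 1000 → (2.000,4.527)–(1.371,4.000)
cell (2,1): code 0110 → (2.000,1.838)–(3.000,1.809)
cell (2,4): code 1001 → (3.000,4.557)–(2.000,4.527)
cell (3,1): code 0010 → (3.000,1.809)–(3.293,2.000)
cell (3,2): code 0011 → (3.293,2.000)–(3.983,3.000)
cell (3,3): code 0011 → (3.983,3.000)–(3.707,4.000)
cell (3,4): code 0001 → (3.707,4.000)–(3.000,4.557)
total: 10 segments, chained into 1 closed loop(s), length Σ = 8.840047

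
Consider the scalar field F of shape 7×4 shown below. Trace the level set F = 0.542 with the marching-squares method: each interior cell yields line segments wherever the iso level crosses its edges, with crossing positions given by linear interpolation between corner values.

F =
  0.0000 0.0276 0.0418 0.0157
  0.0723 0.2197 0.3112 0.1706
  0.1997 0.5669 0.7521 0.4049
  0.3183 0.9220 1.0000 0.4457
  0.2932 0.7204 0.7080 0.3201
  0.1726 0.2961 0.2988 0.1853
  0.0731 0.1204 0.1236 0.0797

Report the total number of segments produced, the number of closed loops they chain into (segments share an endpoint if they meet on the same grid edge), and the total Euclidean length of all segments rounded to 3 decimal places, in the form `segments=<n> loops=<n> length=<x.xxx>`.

segments=10 loops=1 length=8.400

cell (1,0): code 0100 → (1.928,1.000)–(2.000,0.932)
cell (1,1): code 1100 → (1.523,2.000)–(1.928,1.000)
cell (1,2): code 1000 → (2.000,2.605)–(1.523,2.000)
cell (2,0): code 0110 → (2.000,0.932)–(3.000,0.371)
cell (2,2): code 1001 → (3.000,2.826)–(2.000,2.605)
cell (3,0): code 0110 → (3.000,0.371)–(4.000,0.582)
cell (3,2): code 1001 → (4.000,2.428)–(3.000,2.826)
cell (4,0): code 0010 → (4.000,0.582)–(4.420,1.000)
cell (4,1): code 0011 → (4.420,1.000)–(4.406,2.000)
cell (4,2): code 0001 → (4.406,2.000)–(4.000,2.428)
total: 10 segments, chained into 1 closed loop(s), length Σ = 8.399825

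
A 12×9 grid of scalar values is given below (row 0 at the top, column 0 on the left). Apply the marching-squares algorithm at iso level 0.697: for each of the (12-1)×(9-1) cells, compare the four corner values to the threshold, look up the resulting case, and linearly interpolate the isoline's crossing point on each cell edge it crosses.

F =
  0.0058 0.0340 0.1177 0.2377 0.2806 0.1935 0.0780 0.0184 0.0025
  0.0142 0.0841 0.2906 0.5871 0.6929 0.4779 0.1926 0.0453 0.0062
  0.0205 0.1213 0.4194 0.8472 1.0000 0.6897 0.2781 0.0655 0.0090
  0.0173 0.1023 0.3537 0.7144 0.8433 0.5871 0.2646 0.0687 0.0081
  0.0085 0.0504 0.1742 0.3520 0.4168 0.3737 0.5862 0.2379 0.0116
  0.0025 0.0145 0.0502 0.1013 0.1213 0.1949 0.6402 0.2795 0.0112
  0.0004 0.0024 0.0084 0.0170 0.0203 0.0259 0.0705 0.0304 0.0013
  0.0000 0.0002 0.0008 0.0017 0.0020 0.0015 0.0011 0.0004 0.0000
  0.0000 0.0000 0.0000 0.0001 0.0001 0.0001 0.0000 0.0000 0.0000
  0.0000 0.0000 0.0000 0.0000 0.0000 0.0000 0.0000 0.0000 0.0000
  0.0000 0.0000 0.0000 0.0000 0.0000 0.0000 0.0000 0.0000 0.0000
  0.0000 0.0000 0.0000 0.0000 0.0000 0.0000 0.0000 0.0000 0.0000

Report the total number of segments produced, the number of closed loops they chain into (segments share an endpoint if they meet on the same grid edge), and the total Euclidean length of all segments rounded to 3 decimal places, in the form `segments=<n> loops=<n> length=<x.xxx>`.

cell (1,2): code 0100 → (1.423,3.000)–(2.000,2.649)
cell (1,3): code 1100 → (1.013,4.000)–(1.423,3.000)
cell (1,4): code 1000 → (2.000,4.976)–(1.013,4.000)
cell (2,2): code 0110 → (2.000,2.649)–(3.000,2.952)
cell (2,4): code 1001 → (3.000,4.571)–(2.000,4.976)
cell (3,2): code 0010 → (3.000,2.952)–(3.048,3.000)
cell (3,3): code 0011 → (3.048,3.000)–(3.343,4.000)
cell (3,4): code 0001 → (3.343,4.000)–(3.000,4.571)
total: 8 segments, chained into 1 closed loop(s), length Σ = 7.045194

segments=8 loops=1 length=7.045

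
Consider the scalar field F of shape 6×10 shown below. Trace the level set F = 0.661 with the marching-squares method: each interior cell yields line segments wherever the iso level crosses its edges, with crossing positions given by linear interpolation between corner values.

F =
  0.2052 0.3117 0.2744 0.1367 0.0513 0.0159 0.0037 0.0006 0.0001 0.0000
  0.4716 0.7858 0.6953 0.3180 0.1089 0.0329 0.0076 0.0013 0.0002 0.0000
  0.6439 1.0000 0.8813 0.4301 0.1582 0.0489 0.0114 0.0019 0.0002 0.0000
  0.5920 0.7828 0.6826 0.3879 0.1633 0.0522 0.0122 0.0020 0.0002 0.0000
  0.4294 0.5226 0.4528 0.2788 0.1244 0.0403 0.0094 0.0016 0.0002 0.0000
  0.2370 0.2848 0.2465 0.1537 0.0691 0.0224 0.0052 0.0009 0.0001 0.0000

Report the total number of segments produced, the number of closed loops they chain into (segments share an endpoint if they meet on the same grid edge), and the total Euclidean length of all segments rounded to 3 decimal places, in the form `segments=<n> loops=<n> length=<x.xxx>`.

segments=10 loops=1 length=7.944

cell (0,0): code 0100 → (0.737,1.000)–(1.000,0.603)
cell (0,1): code 1100 → (0.919,2.000)–(0.737,1.000)
cell (0,2): code 1000 → (1.000,2.091)–(0.919,2.000)
cell (1,0): code 0110 → (1.000,0.603)–(2.000,0.048)
cell (1,2): code 1001 → (2.000,2.488)–(1.000,2.091)
cell (2,0): code 0110 → (2.000,0.048)–(3.000,0.362)
cell (2,2): code 1001 → (3.000,2.073)–(2.000,2.488)
cell (3,0): code 0010 → (3.000,0.362)–(3.468,1.000)
cell (3,1): code 0011 → (3.468,1.000)–(3.094,2.000)
cell (3,2): code 0001 → (3.094,2.000)–(3.000,2.073)
total: 10 segments, chained into 1 closed loop(s), length Σ = 7.943791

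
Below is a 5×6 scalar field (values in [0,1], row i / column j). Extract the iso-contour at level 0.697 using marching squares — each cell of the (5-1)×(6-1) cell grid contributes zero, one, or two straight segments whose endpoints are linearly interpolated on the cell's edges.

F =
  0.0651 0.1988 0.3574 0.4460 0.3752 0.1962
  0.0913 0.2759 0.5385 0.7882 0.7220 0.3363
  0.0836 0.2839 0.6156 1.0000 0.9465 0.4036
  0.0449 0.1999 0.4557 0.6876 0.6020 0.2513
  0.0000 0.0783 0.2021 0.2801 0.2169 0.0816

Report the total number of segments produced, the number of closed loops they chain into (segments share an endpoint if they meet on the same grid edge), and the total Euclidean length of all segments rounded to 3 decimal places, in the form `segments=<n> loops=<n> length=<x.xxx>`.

cell (0,2): code 0100 → (0.733,3.000)–(1.000,2.635)
cell (0,3): code 1100 → (0.928,4.000)–(0.733,3.000)
cell (0,4): code 1000 → (1.000,4.065)–(0.928,4.000)
cell (1,2): code 0110 → (1.000,2.635)–(2.000,2.212)
cell (1,4): code 1001 → (2.000,4.460)–(1.000,4.065)
cell (2,2): code 0010 → (2.000,2.212)–(2.970,3.000)
cell (2,3): code 0011 → (2.970,3.000)–(2.724,4.000)
cell (2,4): code 0001 → (2.724,4.000)–(2.000,4.460)
total: 8 segments, chained into 1 closed loop(s), length Σ = 6.865984

segments=8 loops=1 length=6.866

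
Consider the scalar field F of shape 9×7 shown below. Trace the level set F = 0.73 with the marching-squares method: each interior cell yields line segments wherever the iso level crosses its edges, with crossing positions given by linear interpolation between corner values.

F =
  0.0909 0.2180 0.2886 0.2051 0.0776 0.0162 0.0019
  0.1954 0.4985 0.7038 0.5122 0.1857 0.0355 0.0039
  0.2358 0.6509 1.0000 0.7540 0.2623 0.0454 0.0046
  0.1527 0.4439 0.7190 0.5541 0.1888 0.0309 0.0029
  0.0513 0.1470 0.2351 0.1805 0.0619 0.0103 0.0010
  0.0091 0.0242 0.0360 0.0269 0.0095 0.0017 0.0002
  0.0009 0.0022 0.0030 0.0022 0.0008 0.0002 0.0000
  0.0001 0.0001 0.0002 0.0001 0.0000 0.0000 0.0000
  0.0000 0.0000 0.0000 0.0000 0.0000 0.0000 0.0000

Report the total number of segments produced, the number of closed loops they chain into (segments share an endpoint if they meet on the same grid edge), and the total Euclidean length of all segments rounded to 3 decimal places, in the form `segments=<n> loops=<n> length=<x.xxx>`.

cell (1,1): code 0100 → (1.088,2.000)–(2.000,1.227)
cell (1,2): code 1100 → (1.901,3.000)–(1.088,2.000)
cell (1,3): code 1000 → (2.000,3.049)–(1.901,3.000)
cell (2,1): code 0010 → (2.000,1.227)–(2.961,2.000)
cell (2,2): code 0011 → (2.961,2.000)–(2.120,3.000)
cell (2,3): code 0001 → (2.120,3.000)–(2.000,3.049)
total: 6 segments, chained into 1 closed loop(s), length Σ = 5.263949

segments=6 loops=1 length=5.264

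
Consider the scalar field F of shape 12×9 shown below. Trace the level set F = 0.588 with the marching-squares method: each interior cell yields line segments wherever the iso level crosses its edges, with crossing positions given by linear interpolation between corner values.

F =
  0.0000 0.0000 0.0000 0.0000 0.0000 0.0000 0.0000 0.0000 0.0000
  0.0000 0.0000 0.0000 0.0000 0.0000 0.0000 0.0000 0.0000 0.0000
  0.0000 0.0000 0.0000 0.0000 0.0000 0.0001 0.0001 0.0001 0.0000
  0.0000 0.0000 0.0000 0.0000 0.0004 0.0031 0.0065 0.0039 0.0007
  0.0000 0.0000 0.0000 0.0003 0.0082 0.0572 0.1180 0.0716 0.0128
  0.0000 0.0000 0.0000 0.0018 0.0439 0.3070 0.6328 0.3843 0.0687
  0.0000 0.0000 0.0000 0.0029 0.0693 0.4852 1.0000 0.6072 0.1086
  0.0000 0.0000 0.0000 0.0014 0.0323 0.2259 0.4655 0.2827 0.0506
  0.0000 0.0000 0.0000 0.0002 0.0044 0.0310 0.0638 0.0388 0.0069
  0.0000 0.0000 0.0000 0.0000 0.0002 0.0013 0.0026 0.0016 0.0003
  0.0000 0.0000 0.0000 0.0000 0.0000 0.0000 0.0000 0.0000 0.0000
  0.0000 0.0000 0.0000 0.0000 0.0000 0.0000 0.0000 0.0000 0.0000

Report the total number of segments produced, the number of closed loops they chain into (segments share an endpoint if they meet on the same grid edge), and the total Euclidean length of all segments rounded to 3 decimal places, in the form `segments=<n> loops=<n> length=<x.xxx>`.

segments=8 loops=1 length=5.294

cell (4,5): code 0100 → (4.913,6.000)–(5.000,5.862)
cell (4,6): code 1000 → (5.000,6.180)–(4.913,6.000)
cell (5,5): code 0110 → (5.000,5.862)–(6.000,5.200)
cell (5,6): code 1101 → (5.914,7.000)–(5.000,6.180)
cell (5,7): code 1000 → (6.000,7.039)–(5.914,7.000)
cell (6,5): code 0010 → (6.000,5.200)–(6.771,6.000)
cell (6,6): code 0011 → (6.771,6.000)–(6.059,7.000)
cell (6,7): code 0001 → (6.059,7.000)–(6.000,7.039)
total: 8 segments, chained into 1 closed loop(s), length Σ = 5.293731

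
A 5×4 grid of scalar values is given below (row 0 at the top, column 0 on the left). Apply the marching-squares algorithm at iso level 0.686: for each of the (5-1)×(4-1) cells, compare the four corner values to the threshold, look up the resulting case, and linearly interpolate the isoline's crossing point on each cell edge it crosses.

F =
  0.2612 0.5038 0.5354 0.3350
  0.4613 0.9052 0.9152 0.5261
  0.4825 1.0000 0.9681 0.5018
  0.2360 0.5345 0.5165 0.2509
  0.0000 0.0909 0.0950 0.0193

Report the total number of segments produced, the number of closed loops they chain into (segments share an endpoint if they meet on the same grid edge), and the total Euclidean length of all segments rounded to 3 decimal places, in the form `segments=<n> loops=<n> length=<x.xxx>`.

segments=8 loops=1 length=7.366

cell (0,0): code 0100 → (0.454,1.000)–(1.000,0.506)
cell (0,1): code 1100 → (0.397,2.000)–(0.454,1.000)
cell (0,2): code 1000 → (1.000,2.589)–(0.397,2.000)
cell (1,0): code 0110 → (1.000,0.506)–(2.000,0.393)
cell (1,2): code 1001 → (2.000,2.605)–(1.000,2.589)
cell (2,0): code 0010 → (2.000,0.393)–(2.675,1.000)
cell (2,1): code 0011 → (2.675,1.000)–(2.625,2.000)
cell (2,2): code 0001 → (2.625,2.000)–(2.000,2.605)
total: 8 segments, chained into 1 closed loop(s), length Σ = 7.365813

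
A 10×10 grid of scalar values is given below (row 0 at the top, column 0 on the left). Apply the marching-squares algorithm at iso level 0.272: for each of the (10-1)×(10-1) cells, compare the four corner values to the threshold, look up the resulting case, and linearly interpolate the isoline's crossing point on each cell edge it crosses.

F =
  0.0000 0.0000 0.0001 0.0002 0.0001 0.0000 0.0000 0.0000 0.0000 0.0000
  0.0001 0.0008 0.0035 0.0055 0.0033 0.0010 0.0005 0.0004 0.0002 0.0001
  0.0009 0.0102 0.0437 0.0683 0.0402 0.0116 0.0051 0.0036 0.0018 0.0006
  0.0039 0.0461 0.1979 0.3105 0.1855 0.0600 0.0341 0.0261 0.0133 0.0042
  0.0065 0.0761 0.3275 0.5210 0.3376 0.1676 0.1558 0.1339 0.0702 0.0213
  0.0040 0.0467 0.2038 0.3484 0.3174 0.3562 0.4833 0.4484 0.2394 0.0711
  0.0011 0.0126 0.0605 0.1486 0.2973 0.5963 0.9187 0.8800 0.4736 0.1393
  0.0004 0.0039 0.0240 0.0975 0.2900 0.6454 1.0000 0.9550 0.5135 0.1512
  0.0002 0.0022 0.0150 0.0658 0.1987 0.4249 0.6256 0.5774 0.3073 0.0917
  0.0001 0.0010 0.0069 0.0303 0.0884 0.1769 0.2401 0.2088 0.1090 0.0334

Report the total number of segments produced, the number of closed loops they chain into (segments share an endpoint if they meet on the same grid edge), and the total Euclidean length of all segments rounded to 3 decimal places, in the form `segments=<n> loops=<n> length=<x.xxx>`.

segments=26 loops=1 length=20.193

cell (2,2): code 0100 → (2.841,3.000)–(3.000,2.658)
cell (2,3): code 1000 → (3.000,3.308)–(2.841,3.000)
cell (3,1): code 0100 → (3.572,2.000)–(4.000,1.779)
cell (3,2): code 1110 → (3.000,2.658)–(3.572,2.000)
cell (3,3): code 1101 → (3.569,4.000)–(3.000,3.308)
cell (3,4): code 1000 → (4.000,4.386)–(3.569,4.000)
cell (4,1): code 0010 → (4.000,1.779)–(4.449,2.000)
cell (4,2): code 0111 → (4.449,2.000)–(5.000,2.472)
cell (4,4): code 1101 → (4.554,5.000)–(4.000,4.386)
cell (4,5): code 1100 → (4.355,6.000)–(4.554,5.000)
cell (4,6): code 1100 → (4.439,7.000)–(4.355,6.000)
cell (4,7): code 1000 → (5.000,7.844)–(4.439,7.000)
cell (5,2): code 0010 → (5.000,2.472)–(5.382,3.000)
cell (5,3): code 0111 → (5.382,3.000)–(6.000,3.830)
cell (5,7): code 1101 → (5.139,8.000)–(5.000,7.844)
cell (5,8): code 1000 → (6.000,8.603)–(5.139,8.000)
cell (6,3): code 0110 → (6.000,3.830)–(7.000,3.906)
cell (6,8): code 1001 → (7.000,8.667)–(6.000,8.603)
cell (7,3): code 0010 → (7.000,3.906)–(7.197,4.000)
cell (7,4): code 0111 → (7.197,4.000)–(8.000,4.324)
cell (7,8): code 1001 → (8.000,8.164)–(7.000,8.667)
cell (8,4): code 0010 → (8.000,4.324)–(8.617,5.000)
cell (8,5): code 0011 → (8.617,5.000)–(8.917,6.000)
cell (8,6): code 0011 → (8.917,6.000)–(8.829,7.000)
cell (8,7): code 0011 → (8.829,7.000)–(8.178,8.000)
cell (8,8): code 0001 → (8.178,8.000)–(8.000,8.164)
total: 26 segments, chained into 1 closed loop(s), length Σ = 20.193398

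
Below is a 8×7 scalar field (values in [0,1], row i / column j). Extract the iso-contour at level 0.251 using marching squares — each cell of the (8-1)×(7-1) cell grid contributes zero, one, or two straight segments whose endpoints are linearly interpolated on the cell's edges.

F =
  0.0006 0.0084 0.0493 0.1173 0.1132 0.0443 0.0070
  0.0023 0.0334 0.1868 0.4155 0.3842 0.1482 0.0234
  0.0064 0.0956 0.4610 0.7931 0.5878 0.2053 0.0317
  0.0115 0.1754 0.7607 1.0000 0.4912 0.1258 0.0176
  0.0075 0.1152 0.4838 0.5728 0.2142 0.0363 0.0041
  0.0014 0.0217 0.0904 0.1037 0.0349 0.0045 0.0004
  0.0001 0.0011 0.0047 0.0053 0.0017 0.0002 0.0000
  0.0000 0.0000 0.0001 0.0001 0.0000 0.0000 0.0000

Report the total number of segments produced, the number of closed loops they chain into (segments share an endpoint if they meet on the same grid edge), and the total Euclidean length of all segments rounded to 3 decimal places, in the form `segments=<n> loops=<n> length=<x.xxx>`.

cell (0,2): code 0100 → (0.448,3.000)–(1.000,2.281)
cell (0,3): code 1100 → (0.508,4.000)–(0.448,3.000)
cell (0,4): code 1000 → (1.000,4.564)–(0.508,4.000)
cell (1,1): code 0100 → (1.234,2.000)–(2.000,1.425)
cell (1,2): code 1110 → (1.000,2.281)–(1.234,2.000)
cell (1,4): code 1001 → (2.000,4.881)–(1.000,4.564)
cell (2,1): code 0110 → (2.000,1.425)–(3.000,1.129)
cell (2,4): code 1001 → (3.000,4.657)–(2.000,4.881)
cell (3,1): code 0110 → (3.000,1.129)–(4.000,1.368)
cell (3,3): code 1011 → (4.000,3.897)–(3.867,4.000)
cell (3,4): code 0001 → (3.867,4.000)–(3.000,4.657)
cell (4,1): code 0010 → (4.000,1.368)–(4.592,2.000)
cell (4,2): code 0011 → (4.592,2.000)–(4.686,3.000)
cell (4,3): code 0001 → (4.686,3.000)–(4.000,3.897)
total: 14 segments, chained into 1 closed loop(s), length Σ = 12.379768

segments=14 loops=1 length=12.380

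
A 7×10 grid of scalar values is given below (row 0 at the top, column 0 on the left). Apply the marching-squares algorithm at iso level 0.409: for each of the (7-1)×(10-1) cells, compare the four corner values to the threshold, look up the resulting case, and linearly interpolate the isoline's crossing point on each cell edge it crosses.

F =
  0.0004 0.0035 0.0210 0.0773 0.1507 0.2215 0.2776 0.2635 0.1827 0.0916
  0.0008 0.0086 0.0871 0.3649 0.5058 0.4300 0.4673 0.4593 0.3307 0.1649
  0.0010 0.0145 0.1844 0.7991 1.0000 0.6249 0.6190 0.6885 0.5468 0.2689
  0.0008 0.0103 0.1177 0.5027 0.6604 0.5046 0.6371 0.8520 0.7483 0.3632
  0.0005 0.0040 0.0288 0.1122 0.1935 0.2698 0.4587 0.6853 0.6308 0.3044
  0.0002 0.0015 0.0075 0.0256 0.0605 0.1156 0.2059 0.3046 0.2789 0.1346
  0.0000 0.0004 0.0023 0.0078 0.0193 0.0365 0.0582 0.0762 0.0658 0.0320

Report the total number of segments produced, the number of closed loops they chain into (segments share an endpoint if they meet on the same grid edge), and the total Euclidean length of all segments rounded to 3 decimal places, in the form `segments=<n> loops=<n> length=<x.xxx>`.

segments=20 loops=1 length=17.086

cell (0,3): code 0100 → (0.727,4.000)–(1.000,3.313)
cell (0,4): code 1100 → (0.899,5.000)–(0.727,4.000)
cell (0,5): code 1100 → (0.693,6.000)–(0.899,5.000)
cell (0,6): code 1100 → (0.743,7.000)–(0.693,6.000)
cell (0,7): code 1000 → (1.000,7.391)–(0.743,7.000)
cell (1,2): code 0100 → (1.102,3.000)–(2.000,2.365)
cell (1,3): code 1110 → (1.000,3.313)–(1.102,3.000)
cell (1,7): code 1101 → (1.362,8.000)–(1.000,7.391)
cell (1,8): code 1000 → (2.000,8.496)–(1.362,8.000)
cell (2,2): code 0110 → (2.000,2.365)–(3.000,2.757)
cell (2,8): code 1001 → (3.000,8.881)–(2.000,8.496)
cell (3,2): code 0010 → (3.000,2.757)–(3.240,3.000)
cell (3,3): code 0011 → (3.240,3.000)–(3.538,4.000)
cell (3,4): code 0011 → (3.538,4.000)–(3.407,5.000)
cell (3,5): code 0111 → (3.407,5.000)–(4.000,5.737)
cell (3,8): code 1001 → (4.000,8.680)–(3.000,8.881)
cell (4,5): code 0010 → (4.000,5.737)–(4.197,6.000)
cell (4,6): code 0011 → (4.197,6.000)–(4.726,7.000)
cell (4,7): code 0011 → (4.726,7.000)–(4.630,8.000)
cell (4,8): code 0001 → (4.630,8.000)–(4.000,8.680)
total: 20 segments, chained into 1 closed loop(s), length Σ = 17.085922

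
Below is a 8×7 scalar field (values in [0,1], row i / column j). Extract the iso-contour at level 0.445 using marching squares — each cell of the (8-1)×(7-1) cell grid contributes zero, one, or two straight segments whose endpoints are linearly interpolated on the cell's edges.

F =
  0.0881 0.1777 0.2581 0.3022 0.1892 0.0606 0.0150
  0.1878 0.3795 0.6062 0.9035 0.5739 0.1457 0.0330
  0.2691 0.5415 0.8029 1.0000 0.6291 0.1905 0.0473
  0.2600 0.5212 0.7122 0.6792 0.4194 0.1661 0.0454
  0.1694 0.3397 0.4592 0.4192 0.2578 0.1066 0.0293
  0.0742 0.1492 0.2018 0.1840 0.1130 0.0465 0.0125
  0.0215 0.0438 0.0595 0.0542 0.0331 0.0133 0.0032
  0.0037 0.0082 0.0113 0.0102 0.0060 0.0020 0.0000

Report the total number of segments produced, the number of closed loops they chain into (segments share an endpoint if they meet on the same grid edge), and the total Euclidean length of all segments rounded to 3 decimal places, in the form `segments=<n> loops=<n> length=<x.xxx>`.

segments=16 loops=1 length=11.743

cell (0,1): code 0100 → (0.537,2.000)–(1.000,1.289)
cell (0,2): code 1100 → (0.237,3.000)–(0.537,2.000)
cell (0,3): code 1100 → (0.665,4.000)–(0.237,3.000)
cell (0,4): code 1000 → (1.000,4.301)–(0.665,4.000)
cell (1,0): code 0100 → (1.404,1.000)–(2.000,0.646)
cell (1,1): code 1110 → (1.000,1.289)–(1.404,1.000)
cell (1,4): code 1001 → (2.000,4.420)–(1.000,4.301)
cell (2,0): code 0110 → (2.000,0.646)–(3.000,0.708)
cell (2,3): code 1011 → (3.000,3.901)–(2.878,4.000)
cell (2,4): code 0001 → (2.878,4.000)–(2.000,4.420)
cell (3,0): code 0010 → (3.000,0.708)–(3.420,1.000)
cell (3,1): code 0111 → (3.420,1.000)–(4.000,1.881)
cell (3,2): code 1011 → (4.000,2.355)–(3.901,3.000)
cell (3,3): code 0001 → (3.901,3.000)–(3.000,3.901)
cell (4,1): code 0010 → (4.000,1.881)–(4.055,2.000)
cell (4,2): code 0001 → (4.055,2.000)–(4.000,2.355)
total: 16 segments, chained into 1 closed loop(s), length Σ = 11.742848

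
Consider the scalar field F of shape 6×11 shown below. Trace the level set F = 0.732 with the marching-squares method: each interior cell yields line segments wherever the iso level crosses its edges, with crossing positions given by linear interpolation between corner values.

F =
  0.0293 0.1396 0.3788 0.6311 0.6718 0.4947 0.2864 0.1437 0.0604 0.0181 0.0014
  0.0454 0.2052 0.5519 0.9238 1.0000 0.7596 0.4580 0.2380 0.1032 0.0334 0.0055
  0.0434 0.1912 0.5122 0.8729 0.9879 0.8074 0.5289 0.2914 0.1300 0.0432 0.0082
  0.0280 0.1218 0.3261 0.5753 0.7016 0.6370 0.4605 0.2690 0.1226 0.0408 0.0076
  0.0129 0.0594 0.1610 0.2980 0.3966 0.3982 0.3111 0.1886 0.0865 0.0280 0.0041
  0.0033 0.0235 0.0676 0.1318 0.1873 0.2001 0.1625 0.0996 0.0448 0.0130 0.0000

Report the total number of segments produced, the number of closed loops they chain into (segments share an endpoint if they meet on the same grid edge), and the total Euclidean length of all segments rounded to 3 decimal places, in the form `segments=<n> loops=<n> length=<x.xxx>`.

cell (0,2): code 0100 → (0.345,3.000)–(1.000,2.484)
cell (0,3): code 1100 → (0.183,4.000)–(0.345,3.000)
cell (0,4): code 1100 → (0.896,5.000)–(0.183,4.000)
cell (0,5): code 1000 → (1.000,5.092)–(0.896,5.000)
cell (1,2): code 0110 → (1.000,2.484)–(2.000,2.609)
cell (1,5): code 1001 → (2.000,5.271)–(1.000,5.092)
cell (2,2): code 0010 → (2.000,2.609)–(2.473,3.000)
cell (2,3): code 0011 → (2.473,3.000)–(2.894,4.000)
cell (2,4): code 0011 → (2.894,4.000)–(2.442,5.000)
cell (2,5): code 0001 → (2.442,5.000)–(2.000,5.271)
total: 10 segments, chained into 1 closed loop(s), length Σ = 8.551447

segments=10 loops=1 length=8.551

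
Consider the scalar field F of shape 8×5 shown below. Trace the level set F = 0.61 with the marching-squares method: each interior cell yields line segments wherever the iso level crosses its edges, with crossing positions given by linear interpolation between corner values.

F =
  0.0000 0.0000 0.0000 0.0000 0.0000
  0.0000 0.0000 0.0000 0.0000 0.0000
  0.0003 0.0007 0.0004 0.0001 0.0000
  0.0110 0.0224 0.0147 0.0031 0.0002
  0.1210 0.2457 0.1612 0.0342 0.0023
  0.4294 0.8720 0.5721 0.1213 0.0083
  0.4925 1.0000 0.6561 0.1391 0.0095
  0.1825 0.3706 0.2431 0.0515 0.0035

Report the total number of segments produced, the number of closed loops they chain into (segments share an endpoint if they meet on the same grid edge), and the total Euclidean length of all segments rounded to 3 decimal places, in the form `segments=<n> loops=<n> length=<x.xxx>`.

segments=8 loops=1 length=5.985

cell (4,0): code 0100 → (4.582,1.000)–(5.000,0.408)
cell (4,1): code 1000 → (5.000,1.874)–(4.582,1.000)
cell (5,0): code 0110 → (5.000,0.408)–(6.000,0.232)
cell (5,1): code 1101 → (5.451,2.000)–(5.000,1.874)
cell (5,2): code 1000 → (6.000,2.089)–(5.451,2.000)
cell (6,0): code 0010 → (6.000,0.232)–(6.620,1.000)
cell (6,1): code 0011 → (6.620,1.000)–(6.112,2.000)
cell (6,2): code 0001 → (6.112,2.000)–(6.000,2.089)
total: 8 segments, chained into 1 closed loop(s), length Σ = 5.985167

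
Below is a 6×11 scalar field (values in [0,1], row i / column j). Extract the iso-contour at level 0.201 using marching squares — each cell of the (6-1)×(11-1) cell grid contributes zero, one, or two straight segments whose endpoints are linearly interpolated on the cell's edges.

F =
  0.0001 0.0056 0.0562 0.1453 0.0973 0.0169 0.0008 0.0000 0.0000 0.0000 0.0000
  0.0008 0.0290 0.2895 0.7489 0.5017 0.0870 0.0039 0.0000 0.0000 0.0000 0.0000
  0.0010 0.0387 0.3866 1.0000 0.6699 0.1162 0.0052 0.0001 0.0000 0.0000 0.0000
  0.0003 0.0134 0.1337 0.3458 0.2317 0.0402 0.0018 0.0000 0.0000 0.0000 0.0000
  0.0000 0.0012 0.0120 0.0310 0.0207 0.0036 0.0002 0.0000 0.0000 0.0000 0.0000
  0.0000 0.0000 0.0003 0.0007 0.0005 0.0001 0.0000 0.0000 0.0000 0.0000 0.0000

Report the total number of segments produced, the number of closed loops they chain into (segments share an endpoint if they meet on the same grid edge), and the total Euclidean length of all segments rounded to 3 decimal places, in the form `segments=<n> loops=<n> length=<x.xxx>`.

cell (0,1): code 0100 → (0.621,2.000)–(1.000,1.660)
cell (0,2): code 1100 → (0.092,3.000)–(0.621,2.000)
cell (0,3): code 1100 → (0.256,4.000)–(0.092,3.000)
cell (0,4): code 1000 → (1.000,4.725)–(0.256,4.000)
cell (1,1): code 0110 → (1.000,1.660)–(2.000,1.467)
cell (1,4): code 1001 → (2.000,4.847)–(1.000,4.725)
cell (2,1): code 0010 → (2.000,1.467)–(2.734,2.000)
cell (2,2): code 0111 → (2.734,2.000)–(3.000,2.317)
cell (2,4): code 1001 → (3.000,4.160)–(2.000,4.847)
cell (3,2): code 0010 → (3.000,2.317)–(3.460,3.000)
cell (3,3): code 0011 → (3.460,3.000)–(3.145,4.000)
cell (3,4): code 0001 → (3.145,4.000)–(3.000,4.160)
total: 12 segments, chained into 1 closed loop(s), length Σ = 10.340579

segments=12 loops=1 length=10.341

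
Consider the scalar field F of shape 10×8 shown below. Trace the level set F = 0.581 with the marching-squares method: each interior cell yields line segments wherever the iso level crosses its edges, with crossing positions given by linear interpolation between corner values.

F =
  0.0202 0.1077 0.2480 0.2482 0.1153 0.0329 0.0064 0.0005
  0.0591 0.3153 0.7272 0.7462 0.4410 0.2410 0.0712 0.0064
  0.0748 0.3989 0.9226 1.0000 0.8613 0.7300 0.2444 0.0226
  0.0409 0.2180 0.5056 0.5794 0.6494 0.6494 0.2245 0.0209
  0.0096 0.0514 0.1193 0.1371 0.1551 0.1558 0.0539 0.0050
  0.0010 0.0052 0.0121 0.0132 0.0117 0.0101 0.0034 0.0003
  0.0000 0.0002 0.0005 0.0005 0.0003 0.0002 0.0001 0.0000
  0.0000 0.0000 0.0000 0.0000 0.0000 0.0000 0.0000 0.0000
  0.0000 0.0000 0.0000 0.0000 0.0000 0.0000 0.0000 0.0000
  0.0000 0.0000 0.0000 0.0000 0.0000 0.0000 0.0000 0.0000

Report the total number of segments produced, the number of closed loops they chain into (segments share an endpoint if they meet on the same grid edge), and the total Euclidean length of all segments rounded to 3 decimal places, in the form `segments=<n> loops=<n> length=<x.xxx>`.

segments=14 loops=1 length=10.505

cell (0,1): code 0100 → (0.695,2.000)–(1.000,1.645)
cell (0,2): code 1100 → (0.668,3.000)–(0.695,2.000)
cell (0,3): code 1000 → (1.000,3.541)–(0.668,3.000)
cell (1,1): code 0110 → (1.000,1.645)–(2.000,1.348)
cell (1,3): code 1101 → (1.333,4.000)–(1.000,3.541)
cell (1,4): code 1100 → (1.695,5.000)–(1.333,4.000)
cell (1,5): code 1000 → (2.000,5.307)–(1.695,5.000)
cell (2,1): code 0010 → (2.000,1.348)–(2.819,2.000)
cell (2,2): code 0011 → (2.819,2.000)–(2.996,3.000)
cell (2,3): code 0111 → (2.996,3.000)–(3.000,3.023)
cell (2,5): code 1001 → (3.000,5.161)–(2.000,5.307)
cell (3,3): code 0010 → (3.000,3.023)–(3.138,4.000)
cell (3,4): code 0011 → (3.138,4.000)–(3.139,5.000)
cell (3,5): code 0001 → (3.139,5.000)–(3.000,5.161)
total: 14 segments, chained into 1 closed loop(s), length Σ = 10.505167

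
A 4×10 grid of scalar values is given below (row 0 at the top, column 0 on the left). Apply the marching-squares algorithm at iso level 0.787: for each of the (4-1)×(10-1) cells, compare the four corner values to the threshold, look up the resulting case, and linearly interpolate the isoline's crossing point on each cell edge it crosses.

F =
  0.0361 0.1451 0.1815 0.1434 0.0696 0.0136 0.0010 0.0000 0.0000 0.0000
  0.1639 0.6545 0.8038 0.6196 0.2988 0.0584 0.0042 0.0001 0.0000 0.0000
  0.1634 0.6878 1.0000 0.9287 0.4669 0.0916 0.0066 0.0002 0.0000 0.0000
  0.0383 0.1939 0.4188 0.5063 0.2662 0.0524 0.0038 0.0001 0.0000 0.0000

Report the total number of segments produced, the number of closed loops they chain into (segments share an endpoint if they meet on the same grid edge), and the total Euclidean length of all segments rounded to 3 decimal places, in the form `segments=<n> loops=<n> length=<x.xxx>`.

cell (0,1): code 0100 → (0.973,2.000)–(1.000,1.887)
cell (0,2): code 1000 → (1.000,2.091)–(0.973,2.000)
cell (1,1): code 0110 → (1.000,1.887)–(2.000,1.318)
cell (1,2): code 1101 → (1.542,3.000)–(1.000,2.091)
cell (1,3): code 1000 → (2.000,3.307)–(1.542,3.000)
cell (2,1): code 0010 → (2.000,1.318)–(2.366,2.000)
cell (2,2): code 0011 → (2.366,2.000)–(2.335,3.000)
cell (2,3): code 0001 → (2.335,3.000)–(2.000,3.307)
total: 8 segments, chained into 1 closed loop(s), length Σ = 5.200879

segments=8 loops=1 length=5.201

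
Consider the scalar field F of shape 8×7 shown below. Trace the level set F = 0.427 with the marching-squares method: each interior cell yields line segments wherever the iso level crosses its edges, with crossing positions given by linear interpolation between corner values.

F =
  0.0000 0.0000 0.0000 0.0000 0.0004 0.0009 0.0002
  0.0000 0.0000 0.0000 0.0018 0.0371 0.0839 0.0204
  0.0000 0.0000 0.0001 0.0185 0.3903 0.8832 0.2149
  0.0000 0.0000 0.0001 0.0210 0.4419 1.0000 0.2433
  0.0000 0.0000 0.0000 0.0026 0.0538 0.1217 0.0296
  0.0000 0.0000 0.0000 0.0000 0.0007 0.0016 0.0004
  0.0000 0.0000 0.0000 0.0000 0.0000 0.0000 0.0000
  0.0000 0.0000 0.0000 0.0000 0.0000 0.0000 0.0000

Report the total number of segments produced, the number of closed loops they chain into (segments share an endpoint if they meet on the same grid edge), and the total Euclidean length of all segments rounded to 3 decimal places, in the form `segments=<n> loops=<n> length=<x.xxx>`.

segments=8 loops=1 length=6.211

cell (1,4): code 0100 → (1.429,5.000)–(2.000,4.074)
cell (1,5): code 1000 → (2.000,5.683)–(1.429,5.000)
cell (2,3): code 0100 → (2.711,4.000)–(3.000,3.965)
cell (2,4): code 1110 → (2.000,4.074)–(2.711,4.000)
cell (2,5): code 1001 → (3.000,5.757)–(2.000,5.683)
cell (3,3): code 0010 → (3.000,3.965)–(3.038,4.000)
cell (3,4): code 0011 → (3.038,4.000)–(3.652,5.000)
cell (3,5): code 0001 → (3.652,5.000)–(3.000,5.757)
total: 8 segments, chained into 1 closed loop(s), length Σ = 6.211190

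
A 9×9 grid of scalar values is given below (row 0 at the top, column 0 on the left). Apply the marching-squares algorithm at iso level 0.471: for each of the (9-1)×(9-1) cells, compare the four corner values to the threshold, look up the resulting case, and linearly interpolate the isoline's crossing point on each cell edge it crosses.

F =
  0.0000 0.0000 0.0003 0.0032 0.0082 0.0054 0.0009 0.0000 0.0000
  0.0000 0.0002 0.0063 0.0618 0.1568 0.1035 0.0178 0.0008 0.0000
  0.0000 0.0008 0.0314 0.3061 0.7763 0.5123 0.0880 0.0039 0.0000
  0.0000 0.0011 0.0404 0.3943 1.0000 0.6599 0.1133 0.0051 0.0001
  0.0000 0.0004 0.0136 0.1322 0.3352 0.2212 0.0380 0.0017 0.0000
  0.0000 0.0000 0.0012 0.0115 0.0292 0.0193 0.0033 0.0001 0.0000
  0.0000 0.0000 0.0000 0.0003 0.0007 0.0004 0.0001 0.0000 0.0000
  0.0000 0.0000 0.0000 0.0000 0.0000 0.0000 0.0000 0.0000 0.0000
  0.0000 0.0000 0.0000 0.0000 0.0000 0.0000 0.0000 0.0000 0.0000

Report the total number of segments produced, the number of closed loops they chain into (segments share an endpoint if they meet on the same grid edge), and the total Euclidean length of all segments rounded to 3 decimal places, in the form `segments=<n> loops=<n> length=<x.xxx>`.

segments=8 loops=1 length=6.883

cell (1,3): code 0100 → (1.507,4.000)–(2.000,3.351)
cell (1,4): code 1100 → (1.899,5.000)–(1.507,4.000)
cell (1,5): code 1000 → (2.000,5.097)–(1.899,5.000)
cell (2,3): code 0110 → (2.000,3.351)–(3.000,3.127)
cell (2,5): code 1001 → (3.000,5.346)–(2.000,5.097)
cell (3,3): code 0010 → (3.000,3.127)–(3.796,4.000)
cell (3,4): code 0011 → (3.796,4.000)–(3.431,5.000)
cell (3,5): code 0001 → (3.431,5.000)–(3.000,5.346)
total: 8 segments, chained into 1 closed loop(s), length Σ = 6.882801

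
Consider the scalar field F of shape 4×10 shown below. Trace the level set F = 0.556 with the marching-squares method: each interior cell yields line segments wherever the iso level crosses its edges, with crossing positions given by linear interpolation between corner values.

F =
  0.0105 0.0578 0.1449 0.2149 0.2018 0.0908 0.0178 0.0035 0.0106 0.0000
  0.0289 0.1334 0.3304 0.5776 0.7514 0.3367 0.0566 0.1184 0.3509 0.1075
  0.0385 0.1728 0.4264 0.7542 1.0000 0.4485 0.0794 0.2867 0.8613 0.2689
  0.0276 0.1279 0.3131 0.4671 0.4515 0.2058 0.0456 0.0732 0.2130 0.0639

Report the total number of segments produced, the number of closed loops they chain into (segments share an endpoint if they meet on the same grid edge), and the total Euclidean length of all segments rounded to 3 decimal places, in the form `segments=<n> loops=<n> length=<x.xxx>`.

cell (0,2): code 0100 → (0.940,3.000)–(1.000,2.913)
cell (0,3): code 1100 → (0.644,4.000)–(0.940,3.000)
cell (0,4): code 1000 → (1.000,4.471)–(0.644,4.000)
cell (1,2): code 0110 → (1.000,2.913)–(2.000,2.395)
cell (1,4): code 1001 → (2.000,4.805)–(1.000,4.471)
cell (1,7): code 0100 → (1.402,8.000)–(2.000,7.469)
cell (1,8): code 1000 → (2.000,8.515)–(1.402,8.000)
cell (2,2): code 0010 → (2.000,2.395)–(2.690,3.000)
cell (2,3): code 0011 → (2.690,3.000)–(2.809,4.000)
cell (2,4): code 0001 → (2.809,4.000)–(2.000,4.805)
cell (2,7): code 0010 → (2.000,7.469)–(2.471,8.000)
cell (2,8): code 0001 → (2.471,8.000)–(2.000,8.515)
total: 12 segments, chained into 2 closed loop(s), length Σ = 9.983174

segments=12 loops=2 length=9.983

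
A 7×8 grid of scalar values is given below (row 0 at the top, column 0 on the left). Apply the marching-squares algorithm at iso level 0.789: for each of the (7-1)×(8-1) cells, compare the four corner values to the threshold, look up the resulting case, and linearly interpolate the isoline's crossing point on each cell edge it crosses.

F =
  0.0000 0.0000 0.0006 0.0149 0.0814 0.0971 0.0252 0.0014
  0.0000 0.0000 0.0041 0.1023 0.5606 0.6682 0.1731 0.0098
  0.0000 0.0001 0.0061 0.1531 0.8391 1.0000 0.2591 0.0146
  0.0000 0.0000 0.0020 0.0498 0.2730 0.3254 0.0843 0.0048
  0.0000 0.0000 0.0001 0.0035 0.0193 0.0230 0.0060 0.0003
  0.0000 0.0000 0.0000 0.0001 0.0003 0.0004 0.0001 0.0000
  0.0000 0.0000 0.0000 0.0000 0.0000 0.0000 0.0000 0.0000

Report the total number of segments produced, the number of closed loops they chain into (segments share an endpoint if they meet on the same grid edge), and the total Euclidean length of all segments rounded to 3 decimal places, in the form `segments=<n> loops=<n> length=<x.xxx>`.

segments=6 loops=1 length=3.553

cell (1,3): code 0100 → (1.820,4.000)–(2.000,3.927)
cell (1,4): code 1100 → (1.364,5.000)–(1.820,4.000)
cell (1,5): code 1000 → (2.000,5.285)–(1.364,5.000)
cell (2,3): code 0010 → (2.000,3.927)–(2.089,4.000)
cell (2,4): code 0011 → (2.089,4.000)–(2.313,5.000)
cell (2,5): code 0001 → (2.313,5.000)–(2.000,5.285)
total: 6 segments, chained into 1 closed loop(s), length Σ = 3.552601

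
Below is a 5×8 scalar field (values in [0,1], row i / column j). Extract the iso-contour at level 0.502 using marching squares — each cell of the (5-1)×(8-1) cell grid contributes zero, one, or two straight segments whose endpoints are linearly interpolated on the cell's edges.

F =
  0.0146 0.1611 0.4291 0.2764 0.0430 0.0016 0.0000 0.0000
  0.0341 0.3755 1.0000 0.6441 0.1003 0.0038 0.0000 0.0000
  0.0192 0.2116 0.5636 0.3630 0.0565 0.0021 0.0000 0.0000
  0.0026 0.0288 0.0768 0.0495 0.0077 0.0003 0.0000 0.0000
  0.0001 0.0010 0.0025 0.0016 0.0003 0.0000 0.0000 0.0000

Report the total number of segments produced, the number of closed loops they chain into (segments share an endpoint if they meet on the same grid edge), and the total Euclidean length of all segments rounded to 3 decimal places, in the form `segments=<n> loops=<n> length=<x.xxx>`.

segments=8 loops=1 length=5.906

cell (0,1): code 0100 → (0.128,2.000)–(1.000,1.203)
cell (0,2): code 1100 → (0.614,3.000)–(0.128,2.000)
cell (0,3): code 1000 → (1.000,3.261)–(0.614,3.000)
cell (1,1): code 0110 → (1.000,1.203)–(2.000,1.825)
cell (1,2): code 1011 → (2.000,2.307)–(1.506,3.000)
cell (1,3): code 0001 → (1.506,3.000)–(1.000,3.261)
cell (2,1): code 0010 → (2.000,1.825)–(2.127,2.000)
cell (2,2): code 0001 → (2.127,2.000)–(2.000,2.307)
total: 8 segments, chained into 1 closed loop(s), length Σ = 5.906466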